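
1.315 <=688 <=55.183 False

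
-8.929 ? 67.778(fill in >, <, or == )<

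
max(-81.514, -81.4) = -81.4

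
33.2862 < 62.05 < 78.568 True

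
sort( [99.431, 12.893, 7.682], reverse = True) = [99.431, 12.893, 7.682]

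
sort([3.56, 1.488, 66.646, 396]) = [1.488, 3.56, 66.646, 396]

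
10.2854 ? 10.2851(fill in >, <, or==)>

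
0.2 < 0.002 False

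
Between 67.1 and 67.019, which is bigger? 67.1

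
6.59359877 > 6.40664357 True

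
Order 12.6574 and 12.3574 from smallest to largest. 12.3574, 12.6574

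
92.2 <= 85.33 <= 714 False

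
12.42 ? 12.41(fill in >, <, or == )>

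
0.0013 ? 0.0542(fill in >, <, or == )<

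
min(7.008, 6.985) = 6.985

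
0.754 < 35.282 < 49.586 True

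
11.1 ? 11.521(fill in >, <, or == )<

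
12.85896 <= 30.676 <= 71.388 True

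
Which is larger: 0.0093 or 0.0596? 0.0596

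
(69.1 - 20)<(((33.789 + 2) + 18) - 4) True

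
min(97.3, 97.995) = 97.3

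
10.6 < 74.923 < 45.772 False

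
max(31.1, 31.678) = 31.678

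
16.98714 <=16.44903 False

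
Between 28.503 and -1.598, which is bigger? 28.503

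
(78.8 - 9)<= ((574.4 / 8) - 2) True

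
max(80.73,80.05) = 80.73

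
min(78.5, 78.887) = 78.5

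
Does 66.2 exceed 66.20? No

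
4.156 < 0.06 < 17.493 False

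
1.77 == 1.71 False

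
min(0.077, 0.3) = 0.077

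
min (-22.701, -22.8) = -22.8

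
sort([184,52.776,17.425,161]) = [17.425,52.776,161,184]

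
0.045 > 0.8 False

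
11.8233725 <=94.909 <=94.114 False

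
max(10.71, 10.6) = 10.71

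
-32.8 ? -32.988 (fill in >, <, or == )>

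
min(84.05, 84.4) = 84.05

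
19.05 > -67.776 True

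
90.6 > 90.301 True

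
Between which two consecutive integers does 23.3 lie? 23 and 24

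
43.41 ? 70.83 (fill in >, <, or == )<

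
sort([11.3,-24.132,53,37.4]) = [-24.132,11.3,37.4,53]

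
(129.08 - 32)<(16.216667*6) True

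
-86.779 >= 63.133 False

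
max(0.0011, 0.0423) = 0.0423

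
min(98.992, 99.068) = 98.992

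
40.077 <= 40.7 True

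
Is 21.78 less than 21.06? No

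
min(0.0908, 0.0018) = 0.0018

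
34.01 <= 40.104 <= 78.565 True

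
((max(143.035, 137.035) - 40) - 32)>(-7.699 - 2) True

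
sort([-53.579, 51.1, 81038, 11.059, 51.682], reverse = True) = [81038, 51.682, 51.1, 11.059, -53.579]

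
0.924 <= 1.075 True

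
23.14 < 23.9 True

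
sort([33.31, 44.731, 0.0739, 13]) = [0.0739, 13, 33.31, 44.731]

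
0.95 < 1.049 True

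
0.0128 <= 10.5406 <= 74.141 True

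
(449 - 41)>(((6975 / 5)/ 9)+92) True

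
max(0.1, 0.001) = 0.1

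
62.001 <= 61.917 False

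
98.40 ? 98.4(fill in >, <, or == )==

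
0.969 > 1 False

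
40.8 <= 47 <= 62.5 True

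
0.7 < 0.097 False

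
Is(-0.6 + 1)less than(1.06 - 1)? No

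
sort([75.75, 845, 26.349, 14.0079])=[14.0079, 26.349, 75.75, 845]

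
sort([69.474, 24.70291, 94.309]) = [24.70291, 69.474, 94.309]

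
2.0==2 True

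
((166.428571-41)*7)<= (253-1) False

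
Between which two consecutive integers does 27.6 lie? 27 and 28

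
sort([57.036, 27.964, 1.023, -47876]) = [-47876, 1.023, 27.964, 57.036]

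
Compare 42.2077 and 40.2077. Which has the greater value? 42.2077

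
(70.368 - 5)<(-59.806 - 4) False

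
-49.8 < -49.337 True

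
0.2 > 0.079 True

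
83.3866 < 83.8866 True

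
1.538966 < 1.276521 False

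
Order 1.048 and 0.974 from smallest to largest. 0.974, 1.048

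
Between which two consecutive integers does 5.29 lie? 5 and 6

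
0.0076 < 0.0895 True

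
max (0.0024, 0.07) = 0.07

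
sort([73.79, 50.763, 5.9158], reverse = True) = [73.79, 50.763, 5.9158]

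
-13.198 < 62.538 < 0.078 False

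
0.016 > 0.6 False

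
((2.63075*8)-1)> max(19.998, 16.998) True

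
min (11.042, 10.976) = 10.976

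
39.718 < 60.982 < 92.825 True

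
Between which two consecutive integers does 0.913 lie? 0 and 1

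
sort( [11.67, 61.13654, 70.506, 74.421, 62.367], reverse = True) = [74.421, 70.506, 62.367, 61.13654, 11.67]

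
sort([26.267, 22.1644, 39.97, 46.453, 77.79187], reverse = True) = [77.79187, 46.453, 39.97, 26.267, 22.1644]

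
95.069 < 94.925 False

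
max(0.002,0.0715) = 0.0715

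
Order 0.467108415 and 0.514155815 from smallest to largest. 0.467108415, 0.514155815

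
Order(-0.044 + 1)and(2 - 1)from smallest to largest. (-0.044 + 1), (2 - 1)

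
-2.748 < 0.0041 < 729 True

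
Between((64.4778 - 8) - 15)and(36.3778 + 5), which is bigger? ((64.4778 - 8) - 15)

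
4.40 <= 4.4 True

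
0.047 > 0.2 False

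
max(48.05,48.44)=48.44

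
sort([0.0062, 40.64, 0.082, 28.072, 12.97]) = [0.0062, 0.082, 12.97, 28.072, 40.64]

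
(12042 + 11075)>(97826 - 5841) False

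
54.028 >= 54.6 False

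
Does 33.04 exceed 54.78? No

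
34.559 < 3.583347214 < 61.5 False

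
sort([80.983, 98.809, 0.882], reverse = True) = [98.809, 80.983, 0.882]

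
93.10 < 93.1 False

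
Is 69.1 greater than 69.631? No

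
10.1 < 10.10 False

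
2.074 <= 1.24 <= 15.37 False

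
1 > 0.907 True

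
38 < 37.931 False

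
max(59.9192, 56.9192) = 59.9192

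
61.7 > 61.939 False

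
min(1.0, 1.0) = 1.0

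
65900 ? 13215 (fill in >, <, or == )>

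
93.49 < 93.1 False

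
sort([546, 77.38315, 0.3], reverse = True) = [546, 77.38315, 0.3]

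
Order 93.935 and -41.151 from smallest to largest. -41.151, 93.935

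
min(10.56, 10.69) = 10.56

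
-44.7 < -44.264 True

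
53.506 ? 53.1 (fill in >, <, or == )>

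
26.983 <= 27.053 True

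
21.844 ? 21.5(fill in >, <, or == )>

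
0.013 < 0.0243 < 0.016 False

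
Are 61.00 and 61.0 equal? Yes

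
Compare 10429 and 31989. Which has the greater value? 31989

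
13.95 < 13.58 False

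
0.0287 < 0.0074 False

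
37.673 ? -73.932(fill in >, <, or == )>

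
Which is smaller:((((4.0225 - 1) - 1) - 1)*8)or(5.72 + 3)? ((((4.0225 - 1) - 1) - 1)*8)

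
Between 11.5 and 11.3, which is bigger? 11.5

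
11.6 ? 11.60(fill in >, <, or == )==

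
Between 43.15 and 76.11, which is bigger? 76.11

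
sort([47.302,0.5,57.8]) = [0.5,47.302,57.8]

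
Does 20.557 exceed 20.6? No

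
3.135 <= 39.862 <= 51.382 True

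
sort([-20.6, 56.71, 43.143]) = [-20.6, 43.143, 56.71]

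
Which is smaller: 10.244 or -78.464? -78.464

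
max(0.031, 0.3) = 0.3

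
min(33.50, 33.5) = 33.50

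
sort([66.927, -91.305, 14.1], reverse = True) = [66.927, 14.1, -91.305]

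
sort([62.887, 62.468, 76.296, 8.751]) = [8.751, 62.468, 62.887, 76.296]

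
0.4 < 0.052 False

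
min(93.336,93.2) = 93.2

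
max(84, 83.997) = 84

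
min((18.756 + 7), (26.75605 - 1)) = 25.756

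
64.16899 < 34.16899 False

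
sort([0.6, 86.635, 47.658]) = [0.6, 47.658, 86.635]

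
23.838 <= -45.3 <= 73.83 False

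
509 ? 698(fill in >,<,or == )<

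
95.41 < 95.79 True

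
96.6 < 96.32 False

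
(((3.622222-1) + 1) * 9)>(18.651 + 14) False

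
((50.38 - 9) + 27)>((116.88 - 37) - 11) False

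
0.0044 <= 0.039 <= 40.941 True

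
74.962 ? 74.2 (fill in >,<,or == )>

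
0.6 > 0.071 True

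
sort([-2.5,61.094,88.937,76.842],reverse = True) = [88.937,76.842,61.094,-2.5]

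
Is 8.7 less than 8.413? No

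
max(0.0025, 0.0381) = 0.0381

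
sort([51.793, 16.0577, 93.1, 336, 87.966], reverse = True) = [336, 93.1, 87.966, 51.793, 16.0577]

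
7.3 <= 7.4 True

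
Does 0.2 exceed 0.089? Yes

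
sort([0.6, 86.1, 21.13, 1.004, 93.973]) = [0.6, 1.004, 21.13, 86.1, 93.973]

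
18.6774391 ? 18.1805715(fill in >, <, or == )>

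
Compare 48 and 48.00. They are equal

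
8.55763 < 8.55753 False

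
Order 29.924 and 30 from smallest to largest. 29.924, 30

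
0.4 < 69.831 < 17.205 False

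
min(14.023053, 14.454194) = 14.023053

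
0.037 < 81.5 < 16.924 False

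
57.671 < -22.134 False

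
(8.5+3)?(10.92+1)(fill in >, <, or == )<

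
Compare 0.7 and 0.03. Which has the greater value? 0.7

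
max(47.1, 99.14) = 99.14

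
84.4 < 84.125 False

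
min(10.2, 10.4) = 10.2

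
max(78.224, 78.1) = 78.224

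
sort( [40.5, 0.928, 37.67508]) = [0.928, 37.67508, 40.5]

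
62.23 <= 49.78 False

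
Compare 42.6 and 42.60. They are equal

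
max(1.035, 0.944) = 1.035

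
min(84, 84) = 84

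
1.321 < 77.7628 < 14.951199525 False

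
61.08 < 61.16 True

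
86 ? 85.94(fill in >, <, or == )>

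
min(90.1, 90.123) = 90.1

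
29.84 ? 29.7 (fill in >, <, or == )>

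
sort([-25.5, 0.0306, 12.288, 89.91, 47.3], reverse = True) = [89.91, 47.3, 12.288, 0.0306, -25.5]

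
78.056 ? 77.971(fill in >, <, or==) >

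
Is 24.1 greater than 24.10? No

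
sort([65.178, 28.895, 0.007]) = [0.007, 28.895, 65.178]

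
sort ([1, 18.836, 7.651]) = [1, 7.651, 18.836]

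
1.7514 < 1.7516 True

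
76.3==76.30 True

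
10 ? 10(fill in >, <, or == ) ==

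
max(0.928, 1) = 1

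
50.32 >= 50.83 False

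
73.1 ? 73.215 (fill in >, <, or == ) <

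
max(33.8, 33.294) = 33.8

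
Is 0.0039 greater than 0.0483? No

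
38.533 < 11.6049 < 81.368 False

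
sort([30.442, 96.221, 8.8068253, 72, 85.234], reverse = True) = [96.221, 85.234, 72, 30.442, 8.8068253]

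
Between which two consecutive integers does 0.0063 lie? 0 and 1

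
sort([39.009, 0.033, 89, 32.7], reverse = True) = [89, 39.009, 32.7, 0.033]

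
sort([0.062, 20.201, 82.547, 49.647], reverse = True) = [82.547, 49.647, 20.201, 0.062]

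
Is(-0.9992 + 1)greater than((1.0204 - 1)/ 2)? No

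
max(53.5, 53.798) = 53.798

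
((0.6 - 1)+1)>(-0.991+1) True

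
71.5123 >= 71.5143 False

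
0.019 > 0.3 False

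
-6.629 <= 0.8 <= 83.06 True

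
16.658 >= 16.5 True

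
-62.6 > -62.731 True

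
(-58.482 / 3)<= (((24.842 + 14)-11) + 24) True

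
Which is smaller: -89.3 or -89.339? -89.339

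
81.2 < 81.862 True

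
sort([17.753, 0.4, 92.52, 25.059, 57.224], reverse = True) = [92.52, 57.224, 25.059, 17.753, 0.4]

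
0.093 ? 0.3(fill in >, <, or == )<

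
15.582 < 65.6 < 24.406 False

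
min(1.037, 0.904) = 0.904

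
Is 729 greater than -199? Yes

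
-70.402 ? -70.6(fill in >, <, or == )>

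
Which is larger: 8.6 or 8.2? 8.6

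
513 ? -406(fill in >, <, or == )>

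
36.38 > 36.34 True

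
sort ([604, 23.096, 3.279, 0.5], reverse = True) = [604, 23.096, 3.279, 0.5]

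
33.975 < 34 True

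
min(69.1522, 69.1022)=69.1022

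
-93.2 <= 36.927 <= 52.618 True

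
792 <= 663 False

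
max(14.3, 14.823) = 14.823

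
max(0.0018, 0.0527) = 0.0527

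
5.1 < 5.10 False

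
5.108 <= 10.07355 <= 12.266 True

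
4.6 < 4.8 True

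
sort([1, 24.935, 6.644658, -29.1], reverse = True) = [24.935, 6.644658, 1, -29.1]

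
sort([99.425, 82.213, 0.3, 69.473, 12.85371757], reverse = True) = [99.425, 82.213, 69.473, 12.85371757, 0.3]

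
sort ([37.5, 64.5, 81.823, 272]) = [37.5, 64.5, 81.823, 272]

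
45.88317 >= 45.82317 True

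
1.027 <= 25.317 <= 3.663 False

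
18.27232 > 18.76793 False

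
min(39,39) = 39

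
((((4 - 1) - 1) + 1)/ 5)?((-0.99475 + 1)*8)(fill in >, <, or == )>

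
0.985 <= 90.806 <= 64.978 False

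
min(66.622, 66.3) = 66.3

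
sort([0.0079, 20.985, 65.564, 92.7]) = [0.0079, 20.985, 65.564, 92.7]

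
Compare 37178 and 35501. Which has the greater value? 37178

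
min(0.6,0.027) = 0.027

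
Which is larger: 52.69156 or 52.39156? 52.69156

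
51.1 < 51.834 True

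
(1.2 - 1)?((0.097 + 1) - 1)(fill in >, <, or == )>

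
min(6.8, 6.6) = 6.6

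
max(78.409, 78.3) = 78.409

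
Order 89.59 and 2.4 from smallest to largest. 2.4, 89.59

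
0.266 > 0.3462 False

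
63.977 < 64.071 True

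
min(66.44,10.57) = 10.57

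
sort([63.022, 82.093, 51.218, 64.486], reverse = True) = [82.093, 64.486, 63.022, 51.218]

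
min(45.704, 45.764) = 45.704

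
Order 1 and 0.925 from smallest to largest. 0.925, 1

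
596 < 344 False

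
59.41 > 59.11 True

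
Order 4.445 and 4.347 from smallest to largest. 4.347, 4.445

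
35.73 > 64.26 False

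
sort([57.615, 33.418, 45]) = [33.418, 45, 57.615]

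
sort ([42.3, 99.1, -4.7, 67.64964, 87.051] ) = [-4.7, 42.3, 67.64964, 87.051, 99.1]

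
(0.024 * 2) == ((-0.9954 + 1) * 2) False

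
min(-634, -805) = -805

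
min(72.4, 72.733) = 72.4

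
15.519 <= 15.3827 False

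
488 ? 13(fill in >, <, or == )>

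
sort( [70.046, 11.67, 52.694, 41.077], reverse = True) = [70.046, 52.694, 41.077, 11.67]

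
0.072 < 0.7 True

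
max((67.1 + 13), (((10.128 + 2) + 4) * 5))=80.64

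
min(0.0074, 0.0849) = 0.0074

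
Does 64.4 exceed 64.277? Yes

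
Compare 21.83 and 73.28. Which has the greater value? 73.28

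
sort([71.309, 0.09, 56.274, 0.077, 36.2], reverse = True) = [71.309, 56.274, 36.2, 0.09, 0.077]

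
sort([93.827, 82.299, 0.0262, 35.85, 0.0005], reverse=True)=[93.827, 82.299, 35.85, 0.0262, 0.0005]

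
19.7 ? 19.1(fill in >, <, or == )>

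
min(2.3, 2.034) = 2.034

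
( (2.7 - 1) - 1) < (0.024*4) False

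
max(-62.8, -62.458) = -62.458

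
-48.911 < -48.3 True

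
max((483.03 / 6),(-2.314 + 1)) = 80.505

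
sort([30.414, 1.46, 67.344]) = [1.46, 30.414, 67.344]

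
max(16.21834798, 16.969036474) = 16.969036474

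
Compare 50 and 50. They are equal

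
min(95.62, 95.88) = 95.62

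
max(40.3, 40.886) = 40.886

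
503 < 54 False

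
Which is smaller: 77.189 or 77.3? 77.189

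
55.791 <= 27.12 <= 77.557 False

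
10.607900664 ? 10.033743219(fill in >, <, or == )>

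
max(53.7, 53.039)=53.7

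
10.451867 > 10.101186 True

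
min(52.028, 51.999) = 51.999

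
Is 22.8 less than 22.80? No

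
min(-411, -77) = -411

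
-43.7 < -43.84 False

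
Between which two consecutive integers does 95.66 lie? 95 and 96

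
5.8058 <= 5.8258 True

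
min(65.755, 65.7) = 65.7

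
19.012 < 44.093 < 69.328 True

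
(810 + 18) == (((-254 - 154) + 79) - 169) False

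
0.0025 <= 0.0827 True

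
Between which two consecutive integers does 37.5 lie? 37 and 38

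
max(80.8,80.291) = 80.8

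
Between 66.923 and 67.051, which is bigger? 67.051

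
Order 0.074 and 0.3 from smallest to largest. 0.074,0.3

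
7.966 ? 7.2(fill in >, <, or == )>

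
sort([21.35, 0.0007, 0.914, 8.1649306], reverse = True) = [21.35, 8.1649306, 0.914, 0.0007]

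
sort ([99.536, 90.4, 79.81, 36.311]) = [36.311, 79.81, 90.4, 99.536]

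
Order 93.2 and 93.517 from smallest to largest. 93.2, 93.517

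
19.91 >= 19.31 True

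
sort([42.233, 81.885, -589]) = [-589, 42.233, 81.885]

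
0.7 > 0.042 True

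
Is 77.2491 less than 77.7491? Yes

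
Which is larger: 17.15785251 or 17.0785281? 17.15785251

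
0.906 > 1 False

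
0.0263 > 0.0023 True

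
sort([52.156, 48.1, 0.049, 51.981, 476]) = [0.049, 48.1, 51.981, 52.156, 476]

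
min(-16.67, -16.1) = -16.67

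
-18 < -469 False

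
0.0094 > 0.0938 False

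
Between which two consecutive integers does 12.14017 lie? 12 and 13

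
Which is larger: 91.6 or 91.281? 91.6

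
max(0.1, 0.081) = 0.1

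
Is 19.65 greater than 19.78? No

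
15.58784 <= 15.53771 False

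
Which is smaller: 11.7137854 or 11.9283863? 11.7137854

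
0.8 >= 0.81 False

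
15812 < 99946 True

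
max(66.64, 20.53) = 66.64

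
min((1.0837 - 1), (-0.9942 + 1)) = 0.0058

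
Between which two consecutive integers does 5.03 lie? 5 and 6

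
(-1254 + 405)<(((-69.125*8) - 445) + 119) False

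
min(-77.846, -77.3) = -77.846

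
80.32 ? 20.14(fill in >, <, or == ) >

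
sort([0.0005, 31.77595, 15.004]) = [0.0005, 15.004, 31.77595]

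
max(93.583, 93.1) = 93.583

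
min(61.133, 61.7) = 61.133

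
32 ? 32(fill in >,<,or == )==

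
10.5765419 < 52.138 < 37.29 False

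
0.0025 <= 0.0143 True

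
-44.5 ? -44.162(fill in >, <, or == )<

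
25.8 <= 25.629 False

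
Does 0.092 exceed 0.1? No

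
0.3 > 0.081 True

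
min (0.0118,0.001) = 0.001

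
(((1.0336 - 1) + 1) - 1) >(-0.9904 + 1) True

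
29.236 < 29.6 True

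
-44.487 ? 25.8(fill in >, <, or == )<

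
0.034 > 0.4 False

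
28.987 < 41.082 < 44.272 True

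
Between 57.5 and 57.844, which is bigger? 57.844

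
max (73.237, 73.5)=73.5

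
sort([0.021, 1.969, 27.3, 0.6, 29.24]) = [0.021, 0.6, 1.969, 27.3, 29.24]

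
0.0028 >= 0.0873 False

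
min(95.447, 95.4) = 95.4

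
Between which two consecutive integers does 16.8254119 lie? 16 and 17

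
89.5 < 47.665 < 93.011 False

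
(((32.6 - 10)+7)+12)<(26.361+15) False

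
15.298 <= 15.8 True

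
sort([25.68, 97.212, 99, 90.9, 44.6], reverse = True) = [99, 97.212, 90.9, 44.6, 25.68]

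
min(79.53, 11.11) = 11.11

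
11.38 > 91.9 False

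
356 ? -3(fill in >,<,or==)>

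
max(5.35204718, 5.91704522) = 5.91704522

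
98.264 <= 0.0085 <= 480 False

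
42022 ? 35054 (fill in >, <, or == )>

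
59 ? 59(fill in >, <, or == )==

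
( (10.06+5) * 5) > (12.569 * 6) False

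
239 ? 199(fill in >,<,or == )>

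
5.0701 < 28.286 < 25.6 False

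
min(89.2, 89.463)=89.2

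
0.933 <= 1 True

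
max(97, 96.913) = 97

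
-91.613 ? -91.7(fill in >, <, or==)>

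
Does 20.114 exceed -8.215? Yes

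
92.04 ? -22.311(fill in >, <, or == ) >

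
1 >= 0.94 True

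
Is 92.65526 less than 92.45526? No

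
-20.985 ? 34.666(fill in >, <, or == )<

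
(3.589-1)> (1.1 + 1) True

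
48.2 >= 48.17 True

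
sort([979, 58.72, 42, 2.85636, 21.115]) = [2.85636, 21.115, 42, 58.72, 979]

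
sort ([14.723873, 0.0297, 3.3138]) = [0.0297, 3.3138, 14.723873]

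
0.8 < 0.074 False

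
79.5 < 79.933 True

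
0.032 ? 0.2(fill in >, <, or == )<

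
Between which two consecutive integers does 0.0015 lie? 0 and 1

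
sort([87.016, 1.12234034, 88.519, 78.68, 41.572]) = [1.12234034, 41.572, 78.68, 87.016, 88.519]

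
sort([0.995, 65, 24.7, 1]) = [0.995, 1, 24.7, 65]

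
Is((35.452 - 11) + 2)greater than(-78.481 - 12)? Yes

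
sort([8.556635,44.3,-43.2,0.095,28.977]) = [-43.2,0.095,8.556635,28.977,44.3]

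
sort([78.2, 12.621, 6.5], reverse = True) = [78.2, 12.621, 6.5]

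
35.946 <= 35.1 False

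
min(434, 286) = 286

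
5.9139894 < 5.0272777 False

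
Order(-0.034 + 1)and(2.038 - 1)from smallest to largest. (-0.034 + 1), (2.038 - 1)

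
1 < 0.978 False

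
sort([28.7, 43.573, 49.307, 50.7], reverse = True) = [50.7, 49.307, 43.573, 28.7]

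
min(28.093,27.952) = 27.952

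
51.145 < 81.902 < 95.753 True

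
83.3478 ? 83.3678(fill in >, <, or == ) <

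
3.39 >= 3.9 False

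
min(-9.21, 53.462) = -9.21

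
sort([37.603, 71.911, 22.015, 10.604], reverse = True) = [71.911, 37.603, 22.015, 10.604]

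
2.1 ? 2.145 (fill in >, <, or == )<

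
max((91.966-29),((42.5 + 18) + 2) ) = 62.966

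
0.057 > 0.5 False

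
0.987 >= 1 False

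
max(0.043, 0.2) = 0.2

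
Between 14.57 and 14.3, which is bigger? 14.57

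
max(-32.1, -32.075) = -32.075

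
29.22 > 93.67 False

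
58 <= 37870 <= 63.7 False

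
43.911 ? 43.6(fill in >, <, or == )>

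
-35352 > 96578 False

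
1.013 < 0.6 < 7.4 False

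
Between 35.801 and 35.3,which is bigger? 35.801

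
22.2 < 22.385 True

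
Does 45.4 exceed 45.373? Yes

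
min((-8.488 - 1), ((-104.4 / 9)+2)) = -9.6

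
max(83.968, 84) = 84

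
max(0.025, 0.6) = 0.6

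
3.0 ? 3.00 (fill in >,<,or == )==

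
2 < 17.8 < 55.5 True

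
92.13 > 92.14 False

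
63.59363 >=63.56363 True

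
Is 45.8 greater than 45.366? Yes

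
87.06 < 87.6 True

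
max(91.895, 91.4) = 91.895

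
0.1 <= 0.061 False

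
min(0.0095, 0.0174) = 0.0095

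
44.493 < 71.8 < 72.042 True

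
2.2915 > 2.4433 False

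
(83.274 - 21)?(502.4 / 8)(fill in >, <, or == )<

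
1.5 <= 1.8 True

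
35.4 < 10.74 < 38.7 False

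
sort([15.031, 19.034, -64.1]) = [-64.1, 15.031, 19.034]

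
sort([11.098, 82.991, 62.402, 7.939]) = [7.939, 11.098, 62.402, 82.991]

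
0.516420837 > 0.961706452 False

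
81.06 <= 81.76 True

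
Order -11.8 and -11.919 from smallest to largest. -11.919, -11.8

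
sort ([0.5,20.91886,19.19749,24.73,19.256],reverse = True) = [24.73,20.91886,19.256,19.19749,0.5]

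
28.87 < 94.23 True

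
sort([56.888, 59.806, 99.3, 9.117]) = [9.117, 56.888, 59.806, 99.3]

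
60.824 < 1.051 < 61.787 False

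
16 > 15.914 True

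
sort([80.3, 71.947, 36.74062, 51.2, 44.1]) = [36.74062, 44.1, 51.2, 71.947, 80.3]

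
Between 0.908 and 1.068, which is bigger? 1.068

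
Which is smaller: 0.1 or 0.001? 0.001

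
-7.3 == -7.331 False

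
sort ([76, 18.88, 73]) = [18.88, 73, 76]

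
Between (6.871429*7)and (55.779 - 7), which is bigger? (55.779 - 7)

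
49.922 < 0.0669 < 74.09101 False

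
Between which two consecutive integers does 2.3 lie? 2 and 3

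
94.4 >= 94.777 False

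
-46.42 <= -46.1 True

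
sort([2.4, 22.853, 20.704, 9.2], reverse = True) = [22.853, 20.704, 9.2, 2.4]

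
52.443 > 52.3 True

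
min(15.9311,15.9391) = 15.9311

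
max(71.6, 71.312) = 71.6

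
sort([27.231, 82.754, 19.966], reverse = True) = [82.754, 27.231, 19.966]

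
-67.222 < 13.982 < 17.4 True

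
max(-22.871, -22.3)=-22.3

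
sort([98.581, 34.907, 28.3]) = [28.3, 34.907, 98.581]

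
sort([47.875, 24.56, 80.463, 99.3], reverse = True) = [99.3, 80.463, 47.875, 24.56]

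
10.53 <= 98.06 True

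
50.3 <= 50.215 False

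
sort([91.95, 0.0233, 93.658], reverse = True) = [93.658, 91.95, 0.0233]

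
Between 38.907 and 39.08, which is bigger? 39.08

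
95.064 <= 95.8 True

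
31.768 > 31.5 True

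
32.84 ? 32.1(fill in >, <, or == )>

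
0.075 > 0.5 False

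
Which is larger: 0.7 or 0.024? 0.7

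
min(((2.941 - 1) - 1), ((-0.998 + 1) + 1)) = 0.941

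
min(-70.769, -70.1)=-70.769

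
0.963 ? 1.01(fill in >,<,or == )<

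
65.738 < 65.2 False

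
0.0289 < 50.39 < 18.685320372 False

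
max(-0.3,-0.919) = -0.3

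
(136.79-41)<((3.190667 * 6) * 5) False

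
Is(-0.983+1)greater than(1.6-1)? No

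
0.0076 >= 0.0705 False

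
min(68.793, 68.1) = 68.1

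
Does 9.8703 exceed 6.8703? Yes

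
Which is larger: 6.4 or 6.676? 6.676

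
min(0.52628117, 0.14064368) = 0.14064368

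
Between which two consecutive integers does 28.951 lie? 28 and 29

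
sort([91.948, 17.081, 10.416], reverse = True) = [91.948, 17.081, 10.416]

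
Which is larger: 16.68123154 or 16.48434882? 16.68123154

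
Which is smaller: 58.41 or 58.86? 58.41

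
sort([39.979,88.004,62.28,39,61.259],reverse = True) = [88.004,62.28,61.259,39.979,39]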